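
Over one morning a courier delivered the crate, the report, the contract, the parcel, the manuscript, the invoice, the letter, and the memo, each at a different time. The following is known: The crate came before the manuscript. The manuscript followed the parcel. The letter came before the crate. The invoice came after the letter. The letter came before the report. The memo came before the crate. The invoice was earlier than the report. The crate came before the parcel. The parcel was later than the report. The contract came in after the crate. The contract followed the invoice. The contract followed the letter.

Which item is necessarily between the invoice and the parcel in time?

Tracing the constraints gives the invoice → the report → the parcel, so the report sits after the invoice and before the parcel.
No other item is forced both after the invoice and before the parcel.

the report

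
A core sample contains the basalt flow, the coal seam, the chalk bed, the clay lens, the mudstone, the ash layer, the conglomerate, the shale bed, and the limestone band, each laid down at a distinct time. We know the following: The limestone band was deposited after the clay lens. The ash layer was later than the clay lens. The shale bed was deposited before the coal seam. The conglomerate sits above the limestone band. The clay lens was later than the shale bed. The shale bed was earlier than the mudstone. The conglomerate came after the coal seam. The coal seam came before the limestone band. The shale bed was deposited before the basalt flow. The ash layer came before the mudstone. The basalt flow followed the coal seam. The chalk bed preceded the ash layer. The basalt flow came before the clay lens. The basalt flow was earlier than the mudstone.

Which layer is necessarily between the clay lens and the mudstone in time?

the ash layer

Tracing the constraints gives the clay lens → the ash layer → the mudstone, so the ash layer sits after the clay lens and before the mudstone.
No other layer is forced both after the clay lens and before the mudstone.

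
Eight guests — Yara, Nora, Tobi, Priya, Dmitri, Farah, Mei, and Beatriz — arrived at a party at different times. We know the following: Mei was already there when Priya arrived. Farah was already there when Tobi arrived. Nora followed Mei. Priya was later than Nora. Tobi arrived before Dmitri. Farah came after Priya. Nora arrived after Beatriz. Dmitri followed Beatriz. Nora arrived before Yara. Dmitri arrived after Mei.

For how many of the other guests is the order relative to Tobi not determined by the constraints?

Forced before Tobi: Beatriz, Farah, Mei, Nora, and Priya; forced after Tobi: Dmitri.
That leaves Yara with no forced order relative to Tobi — 1.

1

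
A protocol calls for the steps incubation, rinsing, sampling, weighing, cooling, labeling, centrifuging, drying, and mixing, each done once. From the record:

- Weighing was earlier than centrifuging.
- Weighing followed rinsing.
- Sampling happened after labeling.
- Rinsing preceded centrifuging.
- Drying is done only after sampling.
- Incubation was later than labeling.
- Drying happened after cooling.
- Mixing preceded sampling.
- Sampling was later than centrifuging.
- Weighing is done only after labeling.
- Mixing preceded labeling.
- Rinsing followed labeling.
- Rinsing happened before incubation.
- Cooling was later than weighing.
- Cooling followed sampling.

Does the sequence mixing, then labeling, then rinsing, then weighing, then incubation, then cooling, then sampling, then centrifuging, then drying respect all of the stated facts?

The constraints require centrifuging before sampling, but in the proposed sequence sampling appears ahead of centrifuging. That one violation is enough.

no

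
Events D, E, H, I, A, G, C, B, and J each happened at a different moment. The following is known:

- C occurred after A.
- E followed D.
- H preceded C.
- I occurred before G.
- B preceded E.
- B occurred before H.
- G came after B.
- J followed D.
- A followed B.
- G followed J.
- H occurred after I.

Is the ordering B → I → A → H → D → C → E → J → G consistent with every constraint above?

yes

Check each stated constraint against the proposed order — e.g. I is ahead of G; B is ahead of G. Every pair is in the required order; nothing is violated.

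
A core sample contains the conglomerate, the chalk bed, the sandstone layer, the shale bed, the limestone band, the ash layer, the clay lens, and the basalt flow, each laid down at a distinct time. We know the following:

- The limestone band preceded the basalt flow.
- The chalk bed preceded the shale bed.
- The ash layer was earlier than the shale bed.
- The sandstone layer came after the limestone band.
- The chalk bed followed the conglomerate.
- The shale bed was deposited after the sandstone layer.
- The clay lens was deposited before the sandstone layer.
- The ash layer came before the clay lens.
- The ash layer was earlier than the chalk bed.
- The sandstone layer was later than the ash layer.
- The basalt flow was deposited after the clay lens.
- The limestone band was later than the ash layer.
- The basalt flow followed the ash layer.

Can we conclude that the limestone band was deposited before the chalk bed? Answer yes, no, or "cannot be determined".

cannot be determined

No chain of stated constraints runs from the limestone band to the chalk bed, and none runs from the chalk bed to the limestone band either.
So the relative order of the limestone band and the chalk bed is not fixed by the given facts.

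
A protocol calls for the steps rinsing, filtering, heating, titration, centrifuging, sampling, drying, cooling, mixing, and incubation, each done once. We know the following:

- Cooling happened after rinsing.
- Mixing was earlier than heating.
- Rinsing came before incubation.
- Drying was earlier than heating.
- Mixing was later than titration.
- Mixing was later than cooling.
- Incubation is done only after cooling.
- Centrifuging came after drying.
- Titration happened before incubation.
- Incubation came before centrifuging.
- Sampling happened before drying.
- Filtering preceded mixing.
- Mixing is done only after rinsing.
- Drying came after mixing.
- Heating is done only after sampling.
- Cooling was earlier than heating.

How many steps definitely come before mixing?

4

Directly stated before mixing: cooling, filtering, rinsing, and titration.
That's cooling, filtering, rinsing, and titration — 4 in all.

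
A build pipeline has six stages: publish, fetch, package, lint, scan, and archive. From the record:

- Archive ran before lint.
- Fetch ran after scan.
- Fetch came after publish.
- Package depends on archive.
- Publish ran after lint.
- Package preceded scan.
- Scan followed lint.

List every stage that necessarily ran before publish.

archive, lint

Directly stated before publish: lint.
Archive reaches publish via archive → lint → publish.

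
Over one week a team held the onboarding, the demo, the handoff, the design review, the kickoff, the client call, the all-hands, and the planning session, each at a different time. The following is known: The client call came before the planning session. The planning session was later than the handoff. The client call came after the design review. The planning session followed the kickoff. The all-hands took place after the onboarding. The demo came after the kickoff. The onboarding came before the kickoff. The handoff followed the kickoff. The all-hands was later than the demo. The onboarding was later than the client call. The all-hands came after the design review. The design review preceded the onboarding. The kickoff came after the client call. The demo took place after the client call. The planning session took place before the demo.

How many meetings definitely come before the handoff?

Directly stated before the handoff: the kickoff.
The client call reaches the handoff via the client call → the kickoff → the handoff.
The design review reaches the handoff via the design review → the client call → the kickoff → the handoff.
The onboarding reaches the handoff via the onboarding → the kickoff → the handoff.
No chain forces the planning session (or any of the others) ahead of the handoff.
That's the client call, the design review, the kickoff, and the onboarding — 4 in all.

4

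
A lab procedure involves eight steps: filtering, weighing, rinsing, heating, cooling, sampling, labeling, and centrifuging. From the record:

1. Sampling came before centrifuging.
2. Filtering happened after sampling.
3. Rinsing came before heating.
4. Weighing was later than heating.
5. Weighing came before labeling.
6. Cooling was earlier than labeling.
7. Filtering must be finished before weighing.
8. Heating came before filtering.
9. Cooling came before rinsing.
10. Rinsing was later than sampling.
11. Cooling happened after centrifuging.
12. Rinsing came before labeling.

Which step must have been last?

labeling

Every other step has a chain of constraints placing it before labeling, so labeling is last.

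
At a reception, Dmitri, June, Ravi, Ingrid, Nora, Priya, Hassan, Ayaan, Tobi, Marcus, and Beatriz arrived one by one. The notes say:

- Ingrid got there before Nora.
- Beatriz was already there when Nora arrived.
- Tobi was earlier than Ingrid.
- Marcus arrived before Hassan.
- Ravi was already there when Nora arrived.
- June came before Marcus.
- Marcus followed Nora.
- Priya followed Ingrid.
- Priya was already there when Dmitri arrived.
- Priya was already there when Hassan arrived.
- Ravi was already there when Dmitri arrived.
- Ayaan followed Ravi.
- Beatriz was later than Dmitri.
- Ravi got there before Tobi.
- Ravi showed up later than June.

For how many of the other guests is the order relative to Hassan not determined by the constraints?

1

Forced before Hassan: Beatriz, Dmitri, Ingrid, June, Marcus, Nora, Priya, Ravi, and Tobi.
That leaves Ayaan with no forced order relative to Hassan — 1.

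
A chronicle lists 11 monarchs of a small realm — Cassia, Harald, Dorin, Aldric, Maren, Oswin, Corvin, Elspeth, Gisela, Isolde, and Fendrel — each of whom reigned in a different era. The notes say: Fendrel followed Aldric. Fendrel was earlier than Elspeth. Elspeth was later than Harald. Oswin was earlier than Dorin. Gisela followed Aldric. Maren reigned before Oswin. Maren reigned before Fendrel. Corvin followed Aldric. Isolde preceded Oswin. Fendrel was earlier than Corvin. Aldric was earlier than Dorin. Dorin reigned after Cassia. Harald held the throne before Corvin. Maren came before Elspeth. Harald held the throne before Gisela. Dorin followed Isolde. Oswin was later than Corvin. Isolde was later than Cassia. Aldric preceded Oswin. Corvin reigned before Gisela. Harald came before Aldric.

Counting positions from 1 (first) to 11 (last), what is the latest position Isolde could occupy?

Isolde must come before Dorin and Oswin — 2 rulers forced after them.
Everything else can be placed before Isolde in some valid order, so Isolde can sit as late as position 11 − 2 = 9.

9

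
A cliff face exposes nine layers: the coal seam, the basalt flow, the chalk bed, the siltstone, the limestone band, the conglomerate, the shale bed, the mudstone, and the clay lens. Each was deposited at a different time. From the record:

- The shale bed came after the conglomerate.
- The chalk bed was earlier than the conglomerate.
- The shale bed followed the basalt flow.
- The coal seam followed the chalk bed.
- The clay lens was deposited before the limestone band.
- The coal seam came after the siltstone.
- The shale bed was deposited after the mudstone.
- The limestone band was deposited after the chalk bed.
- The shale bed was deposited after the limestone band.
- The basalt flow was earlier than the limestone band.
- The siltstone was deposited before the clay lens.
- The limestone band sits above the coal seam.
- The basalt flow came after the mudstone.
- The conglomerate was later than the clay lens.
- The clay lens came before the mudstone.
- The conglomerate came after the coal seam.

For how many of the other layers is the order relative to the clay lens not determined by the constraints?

Forced before the clay lens: the siltstone; forced after the clay lens: the basalt flow, the conglomerate, the limestone band, the mudstone, and the shale bed.
That leaves the chalk bed and the coal seam with no forced order relative to the clay lens — 2.

2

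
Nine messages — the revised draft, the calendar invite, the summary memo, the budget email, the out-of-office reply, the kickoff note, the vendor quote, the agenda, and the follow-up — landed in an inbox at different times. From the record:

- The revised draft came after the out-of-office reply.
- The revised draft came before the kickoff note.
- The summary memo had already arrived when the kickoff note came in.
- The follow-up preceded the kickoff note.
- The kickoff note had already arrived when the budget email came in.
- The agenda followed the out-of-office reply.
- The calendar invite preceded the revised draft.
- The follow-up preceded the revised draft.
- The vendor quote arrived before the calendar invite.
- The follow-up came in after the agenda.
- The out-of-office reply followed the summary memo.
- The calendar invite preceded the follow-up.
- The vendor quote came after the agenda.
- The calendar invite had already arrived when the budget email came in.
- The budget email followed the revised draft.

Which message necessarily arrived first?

The summary memo has a chain of constraints placing it before every other message, so the summary memo must be first.

the summary memo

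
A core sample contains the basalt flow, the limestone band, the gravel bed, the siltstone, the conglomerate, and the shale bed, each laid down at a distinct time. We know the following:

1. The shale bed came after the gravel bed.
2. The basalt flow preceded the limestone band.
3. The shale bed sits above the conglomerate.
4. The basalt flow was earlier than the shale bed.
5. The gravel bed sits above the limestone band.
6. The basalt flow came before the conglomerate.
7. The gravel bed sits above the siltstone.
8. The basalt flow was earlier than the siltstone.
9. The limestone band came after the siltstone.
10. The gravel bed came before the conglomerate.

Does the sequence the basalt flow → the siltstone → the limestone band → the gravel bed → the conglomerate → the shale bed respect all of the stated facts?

yes

Check each stated constraint against the proposed order — e.g. the basalt flow is ahead of the conglomerate; the basalt flow is ahead of the shale bed. Every pair is in the required order; nothing is violated.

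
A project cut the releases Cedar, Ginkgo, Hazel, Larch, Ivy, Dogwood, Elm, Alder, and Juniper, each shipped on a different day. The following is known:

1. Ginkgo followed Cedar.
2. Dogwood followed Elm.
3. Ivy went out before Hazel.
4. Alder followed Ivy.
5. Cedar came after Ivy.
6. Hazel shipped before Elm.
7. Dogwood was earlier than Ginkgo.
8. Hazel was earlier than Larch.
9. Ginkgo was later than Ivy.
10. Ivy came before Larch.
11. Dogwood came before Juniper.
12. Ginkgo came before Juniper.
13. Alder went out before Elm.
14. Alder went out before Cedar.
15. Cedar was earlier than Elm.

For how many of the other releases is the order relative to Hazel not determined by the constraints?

2

Forced before Hazel: Ivy; forced after Hazel: Dogwood, Elm, Ginkgo, Juniper, and Larch.
That leaves Alder and Cedar with no forced order relative to Hazel — 2.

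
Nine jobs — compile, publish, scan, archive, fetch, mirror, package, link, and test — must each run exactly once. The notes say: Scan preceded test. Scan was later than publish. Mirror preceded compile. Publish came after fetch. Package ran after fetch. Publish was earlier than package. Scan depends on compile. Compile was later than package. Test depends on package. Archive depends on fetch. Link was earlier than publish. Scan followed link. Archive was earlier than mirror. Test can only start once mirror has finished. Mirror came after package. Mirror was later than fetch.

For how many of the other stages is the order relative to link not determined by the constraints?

Forced after link: compile, mirror, package, publish, scan, and test.
That leaves archive and fetch with no forced order relative to link — 2.

2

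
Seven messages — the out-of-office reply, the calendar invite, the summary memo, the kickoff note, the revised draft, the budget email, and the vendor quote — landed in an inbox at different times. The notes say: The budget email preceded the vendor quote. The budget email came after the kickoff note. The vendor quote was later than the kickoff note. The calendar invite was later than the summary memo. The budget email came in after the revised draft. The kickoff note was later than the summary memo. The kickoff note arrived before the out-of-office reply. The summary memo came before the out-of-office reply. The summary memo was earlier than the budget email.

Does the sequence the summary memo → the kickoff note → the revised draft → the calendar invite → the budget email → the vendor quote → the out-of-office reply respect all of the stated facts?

yes

Check each stated constraint against the proposed order — e.g. the kickoff note is ahead of the out-of-office reply; the summary memo is ahead of the out-of-office reply. Every pair is in the required order; nothing is violated.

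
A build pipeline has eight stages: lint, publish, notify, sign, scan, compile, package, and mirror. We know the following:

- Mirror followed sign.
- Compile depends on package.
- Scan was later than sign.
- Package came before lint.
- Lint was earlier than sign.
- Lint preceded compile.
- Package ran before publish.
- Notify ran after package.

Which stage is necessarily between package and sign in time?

lint

Tracing the constraints gives package → lint → sign, so lint sits after package and before sign.
No other stage is forced both after package and before sign.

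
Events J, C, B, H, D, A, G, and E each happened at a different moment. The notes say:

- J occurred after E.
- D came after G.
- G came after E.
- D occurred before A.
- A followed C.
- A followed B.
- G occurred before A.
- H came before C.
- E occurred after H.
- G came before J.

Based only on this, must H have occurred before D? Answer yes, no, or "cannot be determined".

Chain the constraints: H → E → G → D. Each link is directly stated, so H comes before D.

yes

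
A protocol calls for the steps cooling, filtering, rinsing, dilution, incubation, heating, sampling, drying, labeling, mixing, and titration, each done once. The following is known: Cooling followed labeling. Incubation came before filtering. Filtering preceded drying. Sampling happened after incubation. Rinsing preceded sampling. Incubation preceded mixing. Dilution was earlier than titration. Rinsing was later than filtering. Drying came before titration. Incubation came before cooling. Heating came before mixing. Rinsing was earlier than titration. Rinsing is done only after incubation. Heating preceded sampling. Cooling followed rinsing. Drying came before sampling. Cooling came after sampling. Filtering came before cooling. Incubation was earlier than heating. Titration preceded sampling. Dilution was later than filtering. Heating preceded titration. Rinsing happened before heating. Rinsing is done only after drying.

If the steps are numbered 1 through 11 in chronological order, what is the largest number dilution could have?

Dilution must come before cooling, sampling, and titration — 3 steps forced after it.
Everything else can be placed before dilution in some valid order, so dilution can sit as late as position 11 − 3 = 8.

8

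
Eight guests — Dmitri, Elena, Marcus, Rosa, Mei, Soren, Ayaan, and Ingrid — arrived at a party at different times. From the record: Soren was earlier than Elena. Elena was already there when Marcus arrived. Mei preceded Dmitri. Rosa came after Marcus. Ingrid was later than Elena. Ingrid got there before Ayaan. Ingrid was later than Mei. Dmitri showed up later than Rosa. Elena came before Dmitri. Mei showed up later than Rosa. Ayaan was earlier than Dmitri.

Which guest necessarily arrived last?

Every other guest has a chain of constraints placing them before Dmitri, so Dmitri is last.

Dmitri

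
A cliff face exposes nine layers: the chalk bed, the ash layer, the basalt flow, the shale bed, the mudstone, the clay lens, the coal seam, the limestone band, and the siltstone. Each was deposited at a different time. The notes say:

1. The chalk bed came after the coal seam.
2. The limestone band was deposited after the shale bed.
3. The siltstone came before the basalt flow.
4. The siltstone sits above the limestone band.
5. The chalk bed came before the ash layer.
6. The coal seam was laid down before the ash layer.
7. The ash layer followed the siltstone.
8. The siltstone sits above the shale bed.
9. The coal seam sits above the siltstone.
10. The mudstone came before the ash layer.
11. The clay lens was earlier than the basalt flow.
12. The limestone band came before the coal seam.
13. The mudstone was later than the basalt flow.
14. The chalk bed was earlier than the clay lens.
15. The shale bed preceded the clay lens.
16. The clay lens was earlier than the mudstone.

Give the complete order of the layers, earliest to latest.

the shale bed, the limestone band, the siltstone, the coal seam, the chalk bed, the clay lens, the basalt flow, the mudstone, the ash layer

The constraints fix every adjacent pair, so only one ordering works:
the shale bed → the limestone band → the siltstone → the coal seam → the chalk bed → the clay lens → the basalt flow → the mudstone → the ash layer.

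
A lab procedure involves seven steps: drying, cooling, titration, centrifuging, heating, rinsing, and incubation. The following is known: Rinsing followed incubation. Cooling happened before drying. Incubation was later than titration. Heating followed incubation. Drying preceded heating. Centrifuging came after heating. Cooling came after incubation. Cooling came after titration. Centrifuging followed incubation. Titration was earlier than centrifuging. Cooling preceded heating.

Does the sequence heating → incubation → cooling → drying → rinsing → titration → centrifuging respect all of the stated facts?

no

The constraints require incubation before heating, but in the proposed sequence heating appears ahead of incubation. That one violation is enough.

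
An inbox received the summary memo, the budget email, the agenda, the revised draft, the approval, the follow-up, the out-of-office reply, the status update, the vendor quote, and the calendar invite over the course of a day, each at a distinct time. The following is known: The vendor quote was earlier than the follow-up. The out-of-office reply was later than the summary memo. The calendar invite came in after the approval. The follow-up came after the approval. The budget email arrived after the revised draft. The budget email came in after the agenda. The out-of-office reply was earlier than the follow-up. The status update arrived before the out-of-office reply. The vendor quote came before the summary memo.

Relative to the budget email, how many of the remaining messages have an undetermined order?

7

Forced before the budget email: the agenda and the revised draft.
That leaves the approval, the calendar invite, the follow-up, the out-of-office reply, the status update, the summary memo, and the vendor quote with no forced order relative to the budget email — 7.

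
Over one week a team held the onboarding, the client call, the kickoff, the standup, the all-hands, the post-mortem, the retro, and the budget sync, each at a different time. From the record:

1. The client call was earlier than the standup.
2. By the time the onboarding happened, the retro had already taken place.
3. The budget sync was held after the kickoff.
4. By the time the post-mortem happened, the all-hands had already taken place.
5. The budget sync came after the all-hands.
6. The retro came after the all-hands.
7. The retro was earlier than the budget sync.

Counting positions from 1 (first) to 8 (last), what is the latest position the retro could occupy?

The retro must come before the budget sync and the onboarding — 2 meetings forced after it.
Everything else can be placed before the retro in some valid order, so the retro can sit as late as position 8 − 2 = 6.

6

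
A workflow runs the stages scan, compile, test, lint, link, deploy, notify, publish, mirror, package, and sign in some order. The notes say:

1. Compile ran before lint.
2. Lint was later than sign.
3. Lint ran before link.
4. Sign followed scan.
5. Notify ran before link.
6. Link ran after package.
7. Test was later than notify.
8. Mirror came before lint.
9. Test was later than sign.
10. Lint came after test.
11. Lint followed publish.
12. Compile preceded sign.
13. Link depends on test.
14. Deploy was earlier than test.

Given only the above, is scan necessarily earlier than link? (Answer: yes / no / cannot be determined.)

yes

Chain the constraints: scan → sign → lint → link. Each link is directly stated, so scan comes before link.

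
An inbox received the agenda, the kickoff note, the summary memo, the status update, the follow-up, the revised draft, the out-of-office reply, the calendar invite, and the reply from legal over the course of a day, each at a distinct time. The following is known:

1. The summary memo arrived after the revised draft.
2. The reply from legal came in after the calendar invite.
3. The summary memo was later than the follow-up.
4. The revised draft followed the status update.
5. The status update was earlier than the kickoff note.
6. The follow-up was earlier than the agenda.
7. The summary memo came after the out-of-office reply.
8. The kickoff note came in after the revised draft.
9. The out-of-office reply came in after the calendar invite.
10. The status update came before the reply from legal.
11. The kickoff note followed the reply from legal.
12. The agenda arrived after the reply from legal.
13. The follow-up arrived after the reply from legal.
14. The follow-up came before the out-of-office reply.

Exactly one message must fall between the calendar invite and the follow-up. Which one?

the reply from legal

Tracing the constraints gives the calendar invite → the reply from legal → the follow-up, so the reply from legal sits after the calendar invite and before the follow-up.
No other message is forced both after the calendar invite and before the follow-up.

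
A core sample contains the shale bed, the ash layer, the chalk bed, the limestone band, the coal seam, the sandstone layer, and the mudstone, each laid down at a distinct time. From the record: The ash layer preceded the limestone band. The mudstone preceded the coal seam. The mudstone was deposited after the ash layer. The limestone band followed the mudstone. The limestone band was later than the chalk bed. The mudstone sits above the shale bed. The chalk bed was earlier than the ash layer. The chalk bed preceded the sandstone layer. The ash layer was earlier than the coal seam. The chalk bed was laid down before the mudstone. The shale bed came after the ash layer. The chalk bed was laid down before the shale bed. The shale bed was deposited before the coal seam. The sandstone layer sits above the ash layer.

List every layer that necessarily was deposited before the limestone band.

Directly stated before the limestone band: the ash layer, the chalk bed, and the mudstone.
The shale bed reaches the limestone band via the shale bed → the mudstone → the limestone band.
No chain forces the coal seam (or any of the others) ahead of the limestone band.

the ash layer, the chalk bed, the mudstone, the shale bed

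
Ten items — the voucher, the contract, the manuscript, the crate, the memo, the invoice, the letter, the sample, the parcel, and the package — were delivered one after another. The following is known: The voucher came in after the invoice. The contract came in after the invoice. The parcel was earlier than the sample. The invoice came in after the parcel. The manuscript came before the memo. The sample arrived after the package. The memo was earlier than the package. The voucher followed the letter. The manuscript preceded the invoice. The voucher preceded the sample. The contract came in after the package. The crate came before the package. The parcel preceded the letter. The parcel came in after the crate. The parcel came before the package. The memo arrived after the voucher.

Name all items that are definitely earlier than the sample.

the crate, the invoice, the letter, the manuscript, the memo, the package, the parcel, the voucher

Directly stated before the sample: the package, the parcel, and the voucher.
The crate reaches the sample via the crate → the package → the sample.
The invoice reaches the sample via the invoice → the voucher → the sample.
The letter reaches the sample via the letter → the voucher → the sample.
Likewise the manuscript and the memo each reach the sample by chaining the stated constraints.
No chain forces the contract ahead of the sample.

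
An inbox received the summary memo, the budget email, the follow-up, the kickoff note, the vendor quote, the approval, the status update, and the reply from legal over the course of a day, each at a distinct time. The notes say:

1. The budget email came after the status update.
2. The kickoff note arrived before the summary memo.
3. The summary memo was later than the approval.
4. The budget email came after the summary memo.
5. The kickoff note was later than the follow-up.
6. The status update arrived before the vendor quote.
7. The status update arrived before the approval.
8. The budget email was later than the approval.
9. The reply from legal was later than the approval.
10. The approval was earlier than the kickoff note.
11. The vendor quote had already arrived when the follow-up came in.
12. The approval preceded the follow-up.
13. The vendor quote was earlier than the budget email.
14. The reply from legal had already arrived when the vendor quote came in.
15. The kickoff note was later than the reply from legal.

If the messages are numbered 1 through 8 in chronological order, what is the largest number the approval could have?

2

The approval must come before the budget email, the follow-up, the kickoff note, the reply from legal, the summary memo, and the vendor quote — 6 messages forced after it.
Everything else can be placed before the approval in some valid order, so the approval can sit as late as position 8 − 6 = 2.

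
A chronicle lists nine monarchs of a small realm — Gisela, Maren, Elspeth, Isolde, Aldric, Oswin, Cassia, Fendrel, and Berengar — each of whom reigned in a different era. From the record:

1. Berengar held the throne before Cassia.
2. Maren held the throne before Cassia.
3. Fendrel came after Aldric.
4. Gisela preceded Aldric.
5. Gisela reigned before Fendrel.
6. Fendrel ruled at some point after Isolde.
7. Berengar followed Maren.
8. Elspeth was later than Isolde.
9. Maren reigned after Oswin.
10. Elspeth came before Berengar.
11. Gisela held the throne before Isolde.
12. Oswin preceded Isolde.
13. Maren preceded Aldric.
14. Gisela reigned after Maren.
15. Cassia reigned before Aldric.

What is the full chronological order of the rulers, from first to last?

The constraints fix every adjacent pair, so only one ordering works:
Oswin → Maren → Gisela → Isolde → Elspeth → Berengar → Cassia → Aldric → Fendrel.

Oswin, Maren, Gisela, Isolde, Elspeth, Berengar, Cassia, Aldric, Fendrel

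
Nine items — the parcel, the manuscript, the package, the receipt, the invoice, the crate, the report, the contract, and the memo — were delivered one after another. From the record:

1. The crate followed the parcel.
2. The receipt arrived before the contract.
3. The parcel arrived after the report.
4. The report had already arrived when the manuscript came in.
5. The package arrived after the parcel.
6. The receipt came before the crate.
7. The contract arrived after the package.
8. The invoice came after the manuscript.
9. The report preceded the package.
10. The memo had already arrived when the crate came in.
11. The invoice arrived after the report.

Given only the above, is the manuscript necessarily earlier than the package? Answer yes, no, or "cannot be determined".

cannot be determined

No chain of stated constraints runs from the manuscript to the package, and none runs from the package to the manuscript either.
So the relative order of the manuscript and the package is not fixed by the given facts.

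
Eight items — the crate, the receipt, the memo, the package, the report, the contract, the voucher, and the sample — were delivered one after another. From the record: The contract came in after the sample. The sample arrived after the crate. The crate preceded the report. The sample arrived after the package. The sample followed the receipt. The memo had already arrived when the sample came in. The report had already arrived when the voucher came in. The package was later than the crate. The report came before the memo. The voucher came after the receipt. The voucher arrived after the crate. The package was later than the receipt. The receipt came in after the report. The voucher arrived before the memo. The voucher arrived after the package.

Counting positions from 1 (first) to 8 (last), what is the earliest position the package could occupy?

The crate, the receipt, and the report must all come before the package — 3 forced predecessors.
Nothing else is forced ahead of the package, so its earliest slot is position 3 + 1 = 4.

4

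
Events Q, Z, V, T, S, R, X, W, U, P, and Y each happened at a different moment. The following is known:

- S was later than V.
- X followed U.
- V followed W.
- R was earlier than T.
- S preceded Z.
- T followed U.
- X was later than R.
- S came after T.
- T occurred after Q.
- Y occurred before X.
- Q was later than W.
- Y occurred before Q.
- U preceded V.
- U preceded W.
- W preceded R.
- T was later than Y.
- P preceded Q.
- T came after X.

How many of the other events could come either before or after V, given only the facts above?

6

Forced before V: U and W; forced after V: S and Z.
That leaves P, Q, R, T, X, and Y with no forced order relative to V — 6.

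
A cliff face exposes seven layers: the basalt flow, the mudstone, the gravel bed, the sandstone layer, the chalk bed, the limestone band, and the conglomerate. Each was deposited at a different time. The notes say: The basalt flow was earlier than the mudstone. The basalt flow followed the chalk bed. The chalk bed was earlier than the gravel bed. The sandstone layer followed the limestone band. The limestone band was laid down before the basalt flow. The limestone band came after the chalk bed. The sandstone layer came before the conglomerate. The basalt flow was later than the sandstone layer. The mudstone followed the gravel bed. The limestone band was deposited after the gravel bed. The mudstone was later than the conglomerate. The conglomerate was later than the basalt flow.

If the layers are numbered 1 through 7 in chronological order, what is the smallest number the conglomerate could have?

6

The basalt flow, the chalk bed, the gravel bed, the limestone band, and the sandstone layer must all come before the conglomerate — 5 forced predecessors.
Nothing else is forced ahead of the conglomerate, so its earliest slot is position 5 + 1 = 6.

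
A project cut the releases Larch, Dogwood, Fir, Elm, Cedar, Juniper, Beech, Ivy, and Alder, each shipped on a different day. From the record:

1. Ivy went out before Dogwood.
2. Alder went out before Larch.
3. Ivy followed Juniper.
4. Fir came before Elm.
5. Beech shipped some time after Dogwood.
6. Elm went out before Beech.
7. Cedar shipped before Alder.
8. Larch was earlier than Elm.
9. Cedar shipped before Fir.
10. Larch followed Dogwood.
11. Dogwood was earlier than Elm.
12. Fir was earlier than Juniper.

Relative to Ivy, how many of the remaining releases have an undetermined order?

Forced before Ivy: Cedar, Fir, and Juniper; forced after Ivy: Beech, Dogwood, Elm, and Larch.
That leaves Alder with no forced order relative to Ivy — 1.

1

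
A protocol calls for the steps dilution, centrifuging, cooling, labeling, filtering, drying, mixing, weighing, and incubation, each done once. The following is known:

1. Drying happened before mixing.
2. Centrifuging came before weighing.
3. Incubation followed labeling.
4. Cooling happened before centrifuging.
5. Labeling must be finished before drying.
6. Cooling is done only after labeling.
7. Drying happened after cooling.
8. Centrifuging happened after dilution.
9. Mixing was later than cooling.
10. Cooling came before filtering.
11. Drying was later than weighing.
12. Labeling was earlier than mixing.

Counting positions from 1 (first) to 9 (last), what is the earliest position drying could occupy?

Centrifuging, cooling, dilution, labeling, and weighing must all come before drying — 5 forced predecessors.
Nothing else is forced ahead of drying, so its earliest slot is position 5 + 1 = 6.

6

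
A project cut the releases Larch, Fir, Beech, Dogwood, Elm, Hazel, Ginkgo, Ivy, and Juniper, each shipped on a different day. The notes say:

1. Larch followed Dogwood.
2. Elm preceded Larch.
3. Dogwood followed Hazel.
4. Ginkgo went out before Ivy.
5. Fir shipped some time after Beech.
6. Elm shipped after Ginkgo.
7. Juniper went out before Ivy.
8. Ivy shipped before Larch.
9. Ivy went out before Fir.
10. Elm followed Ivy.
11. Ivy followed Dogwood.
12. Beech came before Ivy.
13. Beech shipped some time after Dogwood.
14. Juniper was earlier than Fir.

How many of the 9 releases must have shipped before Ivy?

5

Directly stated before Ivy: Beech, Dogwood, Ginkgo, and Juniper.
Hazel reaches Ivy via Hazel → Dogwood → Ivy.
No chain forces Fir (or any of the others) ahead of Ivy.
That's Beech, Dogwood, Ginkgo, Hazel, and Juniper — 5 in all.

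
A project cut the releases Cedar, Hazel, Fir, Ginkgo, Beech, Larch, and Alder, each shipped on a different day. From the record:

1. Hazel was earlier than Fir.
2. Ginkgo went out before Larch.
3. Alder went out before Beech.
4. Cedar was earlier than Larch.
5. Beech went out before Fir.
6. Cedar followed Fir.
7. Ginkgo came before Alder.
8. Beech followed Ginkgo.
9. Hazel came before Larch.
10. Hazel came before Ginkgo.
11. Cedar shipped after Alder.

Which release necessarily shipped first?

Hazel

Hazel has a chain of constraints placing it before every other release, so Hazel must be first.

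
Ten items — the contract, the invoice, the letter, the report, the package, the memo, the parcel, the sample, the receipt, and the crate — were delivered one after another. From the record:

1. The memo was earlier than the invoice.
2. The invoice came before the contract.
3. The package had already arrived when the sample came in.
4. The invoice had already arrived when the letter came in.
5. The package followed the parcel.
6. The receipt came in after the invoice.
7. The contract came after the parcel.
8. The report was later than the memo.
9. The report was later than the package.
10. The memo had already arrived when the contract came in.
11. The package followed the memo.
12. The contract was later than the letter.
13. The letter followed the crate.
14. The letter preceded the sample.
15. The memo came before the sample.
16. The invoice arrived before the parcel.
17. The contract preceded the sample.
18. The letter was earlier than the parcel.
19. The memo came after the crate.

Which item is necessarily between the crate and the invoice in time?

the memo

Tracing the constraints gives the crate → the memo → the invoice, so the memo sits after the crate and before the invoice.
No other item is forced both after the crate and before the invoice.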